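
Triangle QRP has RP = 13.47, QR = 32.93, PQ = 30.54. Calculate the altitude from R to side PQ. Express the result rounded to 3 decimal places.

13.461

Semiperimeter s = (13.47 + 30.54 + 32.93)/2 = 38.47.
Heron's formula: area = √(38.47·25·7.93·5.54) ≈ 205.55.
The altitude from R has length 2·area/PQ ≈ 13.461.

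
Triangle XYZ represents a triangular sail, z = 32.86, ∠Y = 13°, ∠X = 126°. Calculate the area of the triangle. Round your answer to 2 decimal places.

area ≈ 149.76

The third angle is ∠Z = 180° − ∠X − ∠Y = 41.00°.
Law of sines: x = z·sin X/sin Z ≈ 40.521.
Law of sines: y = z·sin Y/sin Z ≈ 11.267.
Area = ½·z·x·sin Y ≈ 149.76.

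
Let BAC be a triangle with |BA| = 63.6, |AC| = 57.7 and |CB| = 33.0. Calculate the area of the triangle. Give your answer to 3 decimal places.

Semiperimeter s = (57.7 + 33 + 63.6)/2 = 77.15.
Heron's formula: area = √(77.15·19.45·44.15·13.55) ≈ 947.46.

area ≈ 947.464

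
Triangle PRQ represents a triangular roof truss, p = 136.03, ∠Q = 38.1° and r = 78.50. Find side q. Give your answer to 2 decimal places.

88.66

By the law of cosines, q² = p² + r² − 2·p·r·cos Q = 7860.1, so q ≈ 88.657.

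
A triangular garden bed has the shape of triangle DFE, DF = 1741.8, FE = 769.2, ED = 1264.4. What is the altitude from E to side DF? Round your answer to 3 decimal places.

Semiperimeter s = (769.2 + 1264.4 + 1741.8)/2 = 1887.7.
Heron's formula: area = √(1887.7·1118.5·623.3·145.9) ≈ 4.3819e+05.
The altitude from E has length 2·area/DF ≈ 503.14.

h_E ≈ 503.144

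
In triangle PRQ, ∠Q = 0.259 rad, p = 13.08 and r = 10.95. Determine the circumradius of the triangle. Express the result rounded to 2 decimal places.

7.33

By the law of cosines, q² = p² + r² − 2·p·r·cos Q = 14.091, so q ≈ 3.7538.
Area = ½·p·r·sin Q ≈ 18.341.
Circumradius = q/(2 sin Q) ≈ 7.3284.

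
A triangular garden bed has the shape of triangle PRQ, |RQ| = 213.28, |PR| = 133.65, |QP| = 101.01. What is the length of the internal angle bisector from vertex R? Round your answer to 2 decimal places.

t_R ≈ 161.52

By the law of cosines, cos R = (|PR|² + |RQ|² − |QP|²) / (2·|PR|·|RQ|) ≈ 0.93226, so ∠R ≈ 21.21°.
The bisector from R has length 2·|PR|·|RQ|·cos(∠R/2)/(|PR|+|RQ|) ≈ 161.52.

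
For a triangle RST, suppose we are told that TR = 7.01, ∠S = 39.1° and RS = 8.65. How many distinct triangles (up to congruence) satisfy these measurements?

2

RS·sin S = 8.65·sin(39.1°) ≈ 5.455.
Since RS sin S < TR < RS (5.455 < 7.01 < 8.65), two triangles exist.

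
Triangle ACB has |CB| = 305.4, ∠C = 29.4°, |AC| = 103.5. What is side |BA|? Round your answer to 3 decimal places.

By the law of cosines, |BA|² = |AC|² + |CB|² − 2·|AC|·|CB|·cos C = 48905, so |BA| ≈ 221.15.

221.145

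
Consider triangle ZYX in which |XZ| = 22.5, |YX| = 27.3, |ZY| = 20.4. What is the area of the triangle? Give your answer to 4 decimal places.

Semiperimeter s = (27.3 + 22.5 + 20.4)/2 = 35.1.
Heron's formula: area = √(35.1·7.8·12.6·14.7) ≈ 225.19.

225.1878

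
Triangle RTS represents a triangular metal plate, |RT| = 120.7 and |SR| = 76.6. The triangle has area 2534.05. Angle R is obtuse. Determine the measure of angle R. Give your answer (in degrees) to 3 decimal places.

∠R ≈ 146.759°

From area = ½·|SR|·|RT|·sin R, we get sin R = 2·area/(|SR|·|RT|) ≈ 0.54816.
Taking the obtuse solution, ∠R ≈ 146.76°.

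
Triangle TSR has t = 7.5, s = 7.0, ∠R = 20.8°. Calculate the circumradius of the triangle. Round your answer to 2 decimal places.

3.75

By the law of cosines, r² = t² + s² − 2·t·s·cos R = 7.0933, so r ≈ 2.6633.
Area = ½·t·s·sin R ≈ 9.3216.
Circumradius = r/(2 sin R) ≈ 3.75.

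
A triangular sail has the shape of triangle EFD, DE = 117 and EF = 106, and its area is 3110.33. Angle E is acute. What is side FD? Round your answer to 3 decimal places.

58.880

From area = ½·DE·EF·sin E, we get sin E = 2·area/(DE·EF) ≈ 0.50159.
Taking the acute solution, ∠E ≈ 30.10°.
Law of cosines then gives FD ≈ 58.88.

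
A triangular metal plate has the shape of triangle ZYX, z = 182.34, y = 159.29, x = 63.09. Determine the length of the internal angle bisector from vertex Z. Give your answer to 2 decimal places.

By the law of cosines, cos Z = (y² + x² − z²) / (2·y·x) ≈ -0.19375, so ∠Z ≈ 101.17°.
The bisector from Z has length 2·y·x·cos(∠Z/2)/(y+x) ≈ 57.386.

57.39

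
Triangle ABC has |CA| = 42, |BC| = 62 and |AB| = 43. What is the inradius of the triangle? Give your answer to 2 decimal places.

Semiperimeter s = (62 + 42 + 43)/2 = 73.5.
Heron's formula: area = √(73.5·11.5·31.5·30.5) ≈ 901.15.
Inradius = area/s = 901.15/73.5 ≈ 12.261.

r ≈ 12.26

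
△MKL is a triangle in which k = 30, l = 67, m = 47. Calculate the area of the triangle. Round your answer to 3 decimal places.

614.817

Semiperimeter s = (47 + 30 + 67)/2 = 72.
Heron's formula: area = √(72·25·42·5) ≈ 614.82.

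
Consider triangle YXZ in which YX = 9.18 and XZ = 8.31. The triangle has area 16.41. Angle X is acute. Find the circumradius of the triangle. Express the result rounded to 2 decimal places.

From area = ½·YX·XZ·sin X, we get sin X = 2·area/(YX·XZ) ≈ 0.43022.
Taking the acute solution, ∠X ≈ 25.48°.
Law of cosines then gives ZY ≈ 3.9495.
Circumradius = ZY/(2 sin X) ≈ 4.5901.

R ≈ 4.59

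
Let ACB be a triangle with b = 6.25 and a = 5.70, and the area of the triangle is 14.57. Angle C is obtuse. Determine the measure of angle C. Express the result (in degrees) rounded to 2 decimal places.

From area = ½·b·a·sin C, we get sin C = 2·area/(b·a) ≈ 0.81796.
Taking the obtuse solution, ∠C ≈ 125.12°.

∠C ≈ 125.12°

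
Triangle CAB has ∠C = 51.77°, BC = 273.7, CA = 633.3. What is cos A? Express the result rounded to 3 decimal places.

By the law of cosines, AB² = BC² + CA² − 2·BC·CA·cos C = 2.6146e+05, so AB ≈ 511.33.
Law of cosines again: cos A = (CA² + AB² − BC²)/(2·CA·AB) ≈ 0.90730, so ∠A ≈ 24.86°.

cos A ≈ 0.907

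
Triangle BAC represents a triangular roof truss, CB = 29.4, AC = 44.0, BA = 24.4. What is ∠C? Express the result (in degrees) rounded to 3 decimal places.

By the law of cosines, cos C = (AC² + CB² − BA²) / (2·AC·CB) ≈ 0.85227, so ∠C ≈ 31.54°.

31.540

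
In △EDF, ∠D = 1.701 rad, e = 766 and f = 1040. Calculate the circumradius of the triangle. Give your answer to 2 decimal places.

By the law of cosines, d² = f² + e² − 2·f·e·cos D = 1.8752e+06, so d ≈ 1369.4.
Area = ½·f·e·sin D ≈ 3.9495e+05.
Circumradius = d/(2 sin D) ≈ 690.54.

R ≈ 690.54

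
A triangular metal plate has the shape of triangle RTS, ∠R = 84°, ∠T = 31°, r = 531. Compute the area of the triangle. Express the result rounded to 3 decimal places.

The third angle is ∠S = 180° − ∠R − ∠T = 65.00°.
Law of sines: t = r·sin T/sin R ≈ 274.99.
Law of sines: s = r·sin S/sin R ≈ 483.9.
Area = ½·r·t·sin S ≈ 66170.

area ≈ 66169.788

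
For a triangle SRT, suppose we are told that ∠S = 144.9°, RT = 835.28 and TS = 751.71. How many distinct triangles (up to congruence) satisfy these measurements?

1

TS·sin S = 751.71·sin(144.9°) ≈ 432.2.
Since ∠S is not acute, a triangle exists only if RT > TS; here RT > TS, so there is exactly one triangle.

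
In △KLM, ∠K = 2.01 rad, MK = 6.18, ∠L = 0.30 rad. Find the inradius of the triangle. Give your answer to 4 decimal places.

The third angle is ∠M = π − ∠K − ∠L = 0.832 rad.
Law of sines: LM = MK·sin K/sin L ≈ 18.928.
Law of sines: KL = MK·sin M/sin L ≈ 15.454.
Area = ½·MK·LM·sin M ≈ 43.221.
Semiperimeter s = (18.928+6.18+15.454)/2 = 20.281.
Inradius = area/s = 43.221/20.281 ≈ 2.1311.

2.1311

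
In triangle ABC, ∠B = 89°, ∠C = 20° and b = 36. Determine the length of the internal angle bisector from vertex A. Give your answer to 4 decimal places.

14.9403

The third angle is ∠A = 180° − ∠B − ∠C = 71.00°.
Law of sines: a = b·sin A/sin B ≈ 34.044.
Law of sines: c = b·sin C/sin B ≈ 12.315.
The bisector from A has length 2·b·c·cos(∠A/2)/(b+c) ≈ 14.94.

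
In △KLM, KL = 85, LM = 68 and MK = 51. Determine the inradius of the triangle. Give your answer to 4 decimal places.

17.0000

Semiperimeter s = (68 + 51 + 85)/2 = 102.
Heron's formula: area = √(102·34·51·17) ≈ 1734.
Inradius = area/s = 1734/102 ≈ 17.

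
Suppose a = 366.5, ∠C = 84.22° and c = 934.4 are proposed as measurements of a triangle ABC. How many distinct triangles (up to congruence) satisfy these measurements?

a·sin C = 366.5·sin(84.22°) ≈ 364.6.
Since c ≥ a, exactly one triangle exists.

1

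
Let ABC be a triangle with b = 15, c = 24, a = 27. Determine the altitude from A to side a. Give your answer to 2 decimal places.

Semiperimeter s = (27 + 15 + 24)/2 = 33.
Heron's formula: area = √(33·6·18·9) ≈ 179.1.
The altitude from A has length 2·area/a ≈ 13.266.

13.27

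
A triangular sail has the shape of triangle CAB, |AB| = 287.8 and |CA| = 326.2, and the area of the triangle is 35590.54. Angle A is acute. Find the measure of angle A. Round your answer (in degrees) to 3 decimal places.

From area = ½·|CA|·|AB|·sin A, we get sin A = 2·area/(|CA|·|AB|) ≈ 0.75821.
Taking the acute solution, ∠A ≈ 49.31°.

49.307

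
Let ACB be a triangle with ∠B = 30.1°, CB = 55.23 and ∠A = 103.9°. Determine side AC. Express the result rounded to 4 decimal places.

The third angle is ∠C = 180° − ∠B − ∠A = 46.00°.
Law of sines: AC = CB·sin B/sin A ≈ 28.534.

28.5340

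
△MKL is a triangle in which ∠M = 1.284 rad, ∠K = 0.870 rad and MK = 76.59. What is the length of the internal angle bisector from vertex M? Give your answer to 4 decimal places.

The third angle is ∠L = π − ∠M − ∠K = 0.988 rad.
Law of sines: KL = MK·sin M/sin L ≈ 88.009.
Law of sines: LM = MK·sin K/sin L ≈ 70.133.
The bisector from M has length 2·LM·MK·cos(∠M/2)/(LM+MK) ≈ 58.641.

t_M ≈ 58.6413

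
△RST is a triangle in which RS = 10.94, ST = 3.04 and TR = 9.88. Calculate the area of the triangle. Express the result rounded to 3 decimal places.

Semiperimeter s = (3.04 + 9.88 + 10.94)/2 = 11.93.
Heron's formula: area = √(11.93·8.89·2.05·0.99) ≈ 14.671.

14.671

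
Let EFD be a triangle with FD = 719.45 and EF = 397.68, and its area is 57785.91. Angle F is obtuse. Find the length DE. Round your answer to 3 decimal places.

From area = ½·EF·FD·sin F, we get sin F = 2·area/(EF·FD) ≈ 0.40394.
Taking the obtuse solution, ∠F ≈ 156.18°.
Law of cosines then gives DE ≈ 1095.1.

1095.088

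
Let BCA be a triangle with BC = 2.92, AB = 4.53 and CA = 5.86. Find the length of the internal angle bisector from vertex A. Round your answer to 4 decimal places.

By the law of cosines, cos A = (CA² + AB² − BC²) / (2·CA·AB) ≈ 0.87272, so ∠A ≈ 29.22°.
The bisector from A has length 2·CA·AB·cos(∠A/2)/(CA+AB) ≈ 4.9446.

4.9446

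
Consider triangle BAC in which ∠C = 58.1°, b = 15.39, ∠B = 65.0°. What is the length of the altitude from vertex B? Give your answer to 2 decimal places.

12.08

The third angle is ∠A = 180° − ∠C − ∠B = 56.90°.
Law of sines: a = b·sin A/sin B ≈ 14.225.
Law of sines: c = b·sin C/sin B ≈ 14.416.
Area = ½·b·a·sin C ≈ 92.932.
The altitude from B has length 2·area/b ≈ 12.077.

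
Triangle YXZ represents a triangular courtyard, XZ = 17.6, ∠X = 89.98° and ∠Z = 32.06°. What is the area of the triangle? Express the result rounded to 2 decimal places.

The third angle is ∠Y = 180° − ∠X − ∠Z = 57.96°.
Law of sines: ZY = XZ·sin X/sin Y ≈ 20.763.
Law of sines: YX = XZ·sin Z/sin Y ≈ 11.021.
Area = ½·XZ·ZY·sin Z ≈ 96.984.

96.98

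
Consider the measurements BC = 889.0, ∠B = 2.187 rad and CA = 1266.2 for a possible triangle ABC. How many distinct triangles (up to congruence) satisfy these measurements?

1

BC·sin B = 889.0·sin(2.187 rad) ≈ 725.5.
Since ∠B is not acute, a triangle exists only if CA > BC; here CA > BC, so there is exactly one triangle.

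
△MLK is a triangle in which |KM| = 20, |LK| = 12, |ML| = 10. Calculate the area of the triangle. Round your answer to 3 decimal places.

area ≈ 45.596

Semiperimeter s = (12 + 20 + 10)/2 = 21.
Heron's formula: area = √(21·9·1·11) ≈ 45.596.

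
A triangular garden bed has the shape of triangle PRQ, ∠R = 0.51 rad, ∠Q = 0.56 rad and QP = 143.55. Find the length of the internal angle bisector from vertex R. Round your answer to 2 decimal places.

188.28

The third angle is ∠P = π − ∠R − ∠Q = 2.072 rad.
Law of sines: RQ = QP·sin P/sin R ≈ 257.94.
Law of sines: PR = QP·sin Q/sin R ≈ 156.2.
The bisector from R has length 2·PR·RQ·cos(∠R/2)/(PR+RQ) ≈ 188.28.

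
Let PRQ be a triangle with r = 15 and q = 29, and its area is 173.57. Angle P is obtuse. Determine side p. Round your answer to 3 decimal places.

39.878

From area = ½·r·q·sin P, we get sin P = 2·area/(r·q) ≈ 0.79802.
Taking the obtuse solution, ∠P ≈ 127.06°.
Law of cosines then gives p ≈ 39.878.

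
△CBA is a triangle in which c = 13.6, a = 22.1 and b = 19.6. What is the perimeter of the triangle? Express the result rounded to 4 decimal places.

Perimeter = 13.6 + 19.6 + 22.1 = 55.3.

55.3000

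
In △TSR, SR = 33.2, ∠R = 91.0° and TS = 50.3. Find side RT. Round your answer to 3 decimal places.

37.212

Law of sines: sin T = SR·sin R/TS ≈ 0.65994.
Since TS ≥ SR, only the acute value applies: ∠T ≈ 41.30°.
Then ∠S = 180° − ∠R − ∠T ≈ 47.70°.
Law of sines gives RT = TS·sin S/sin R ≈ 37.212.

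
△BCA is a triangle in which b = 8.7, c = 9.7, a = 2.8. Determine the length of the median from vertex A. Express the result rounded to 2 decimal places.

m_A ≈ 9.11

Median from A: ½√(2·b² + 2·c² − a²) ≈ 9.1066.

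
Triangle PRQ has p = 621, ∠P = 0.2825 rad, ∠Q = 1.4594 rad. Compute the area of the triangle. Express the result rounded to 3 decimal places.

The third angle is ∠R = π − ∠Q − ∠P = 1.3997 rad.
Law of sines: r = p·sin R/sin P ≈ 2195.2.
Law of sines: q = p·sin Q/sin P ≈ 2213.9.
Area = ½·p·r·sin Q ≈ 6.7739e+05.

677388.776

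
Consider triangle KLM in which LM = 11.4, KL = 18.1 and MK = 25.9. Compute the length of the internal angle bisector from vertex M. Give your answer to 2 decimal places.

t_M ≈ 15.02

By the law of cosines, cos M = (LM² + MK² − KL²) / (2·LM·MK) ≈ 0.80126, so ∠M ≈ 0.6414 rad.
The bisector from M has length 2·LM·MK·cos(∠M/2)/(LM+MK) ≈ 15.024.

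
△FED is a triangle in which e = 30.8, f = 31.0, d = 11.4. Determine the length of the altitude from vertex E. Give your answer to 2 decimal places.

Semiperimeter s = (31 + 30.8 + 11.4)/2 = 36.6.
Heron's formula: area = √(36.6·5.6·5.8·25.2) ≈ 173.08.
The altitude from E has length 2·area/e ≈ 11.239.

11.24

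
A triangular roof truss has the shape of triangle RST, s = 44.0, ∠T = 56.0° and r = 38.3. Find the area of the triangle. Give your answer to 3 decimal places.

Area = ½·r·s·sin T ≈ 698.55.

area ≈ 698.547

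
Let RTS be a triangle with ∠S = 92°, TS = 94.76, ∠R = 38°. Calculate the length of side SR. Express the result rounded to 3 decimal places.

117.906

The third angle is ∠T = 180° − ∠S − ∠R = 50.00°.
Law of sines: SR = TS·sin T/sin R ≈ 117.91.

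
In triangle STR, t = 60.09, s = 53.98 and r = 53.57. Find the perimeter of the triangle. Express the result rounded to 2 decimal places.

Perimeter = 53.98 + 60.09 + 53.57 = 167.64.

167.64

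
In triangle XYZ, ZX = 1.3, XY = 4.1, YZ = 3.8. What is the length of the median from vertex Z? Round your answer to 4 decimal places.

1.9653

Median from Z: ½√(2·YZ² + 2·ZX² − XY²) ≈ 1.9653.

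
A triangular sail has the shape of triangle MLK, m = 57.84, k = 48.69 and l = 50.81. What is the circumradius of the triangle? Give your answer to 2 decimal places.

By the law of cosines, cos M = (l² + k² − m²) / (2·l·k) ≈ 0.32477, so ∠M ≈ 71.05°.
Circumradius = m/(2 sin M) ≈ 30.577.

R ≈ 30.58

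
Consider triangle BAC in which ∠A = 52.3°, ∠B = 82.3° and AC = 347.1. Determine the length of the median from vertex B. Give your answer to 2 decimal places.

The third angle is ∠C = 180° − ∠B − ∠A = 45.40°.
Law of sines: CB = AC·sin A/sin B ≈ 277.13.
Law of sines: BA = AC·sin C/sin B ≈ 249.39.
Median from B: ½√(2·CB² + 2·BA² − AC²) ≈ 198.44.

198.44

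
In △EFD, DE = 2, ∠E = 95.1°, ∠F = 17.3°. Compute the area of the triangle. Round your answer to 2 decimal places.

6.19

The third angle is ∠D = 180° − ∠E − ∠F = 67.60°.
Law of sines: FD = DE·sin E/sin F ≈ 6.6989.
Law of sines: EF = DE·sin D/sin F ≈ 6.2181.
Area = ½·DE·FD·sin D ≈ 6.1934.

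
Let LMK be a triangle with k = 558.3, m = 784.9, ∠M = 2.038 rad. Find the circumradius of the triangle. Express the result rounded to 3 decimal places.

Law of sines: sin K = k·sin M/m ≈ 0.63507.
Since m ≥ k, only the acute value applies: ∠K ≈ 0.688 rad.
Then ∠L = π − ∠M − ∠K ≈ 0.415 rad.
Law of sines gives l = m·sin L/sin M ≈ 354.85.
Circumradius = m/(2 sin M) ≈ 439.56.

439.557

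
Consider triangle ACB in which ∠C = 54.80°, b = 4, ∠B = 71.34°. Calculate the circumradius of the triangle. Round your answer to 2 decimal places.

R ≈ 2.11

The third angle is ∠A = 180° − ∠C − ∠B = 53.86°.
Law of sines: a = b·sin A/sin B ≈ 3.4095.
Law of sines: c = b·sin C/sin B ≈ 3.4499.
Circumradius = b/(2 sin B) ≈ 2.111.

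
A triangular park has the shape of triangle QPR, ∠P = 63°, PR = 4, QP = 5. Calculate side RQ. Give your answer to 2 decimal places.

By the law of cosines, RQ² = QP² + PR² − 2·QP·PR·cos P = 22.84, so RQ ≈ 4.7792.

4.78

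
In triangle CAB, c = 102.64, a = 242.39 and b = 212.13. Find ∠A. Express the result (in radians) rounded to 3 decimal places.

By the law of cosines, cos A = (b² + c² − a²) / (2·b·c) ≈ -0.07392, so ∠A ≈ 1.645 rad.

∠A ≈ 1.645 rad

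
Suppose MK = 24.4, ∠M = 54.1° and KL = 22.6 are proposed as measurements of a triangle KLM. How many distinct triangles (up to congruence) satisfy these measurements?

MK·sin M = 24.4·sin(54.1°) ≈ 19.77.
Since MK sin M < KL < MK (19.77 < 22.6 < 24.4), two triangles exist.

2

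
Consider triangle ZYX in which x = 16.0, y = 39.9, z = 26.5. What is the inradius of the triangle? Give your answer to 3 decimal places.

Semiperimeter s = (26.5 + 39.9 + 16)/2 = 41.2.
Heron's formula: area = √(41.2·14.7·1.3·25.2) ≈ 140.86.
Inradius = area/s = 140.86/41.2 ≈ 3.4189.

r ≈ 3.419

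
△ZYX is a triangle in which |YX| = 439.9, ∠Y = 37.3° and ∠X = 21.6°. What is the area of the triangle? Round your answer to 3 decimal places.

area ≈ 25207.384

The third angle is ∠Z = 180° − ∠Y − ∠X = 121.10°.
Law of sines: |XZ| = |YX|·sin Y/sin Z ≈ 311.32.
Law of sines: |ZY| = |YX|·sin X/sin Z ≈ 189.12.
Area = ½·|YX|·|XZ|·sin X ≈ 25207.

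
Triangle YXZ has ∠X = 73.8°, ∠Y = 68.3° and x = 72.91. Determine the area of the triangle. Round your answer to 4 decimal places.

The third angle is ∠Z = 180° − ∠Y − ∠X = 37.90°.
Law of sines: y = x·sin Y/sin X ≈ 70.544.
Law of sines: z = x·sin Z/sin X ≈ 46.639.
Area = ½·x·y·sin Z ≈ 1579.7.

area ≈ 1579.7482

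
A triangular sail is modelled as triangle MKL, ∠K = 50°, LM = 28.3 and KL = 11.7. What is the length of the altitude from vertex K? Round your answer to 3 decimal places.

Law of sines: sin M = KL·sin K/LM ≈ 0.31670.
Since LM ≥ KL, only the acute value applies: ∠M ≈ 18.46°.
Then ∠L = 180° − ∠K − ∠M ≈ 111.54°.
Law of sines gives MK = LM·sin L/sin K ≈ 34.364.
Area = ½·LM·KL·sin L ≈ 154.
The altitude from K has length 2·area/LM ≈ 10.883.

h_K ≈ 10.883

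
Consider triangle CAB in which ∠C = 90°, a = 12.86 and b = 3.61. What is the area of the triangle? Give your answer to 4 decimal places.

area ≈ 23.2123

Area = ½·a·b·sin C ≈ 23.212.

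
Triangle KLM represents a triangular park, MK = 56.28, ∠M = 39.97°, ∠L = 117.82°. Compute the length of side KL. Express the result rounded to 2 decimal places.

The third angle is ∠K = 180° − ∠L − ∠M = 22.21°.
Law of sines: KL = MK·sin M/sin L ≈ 40.878.

40.88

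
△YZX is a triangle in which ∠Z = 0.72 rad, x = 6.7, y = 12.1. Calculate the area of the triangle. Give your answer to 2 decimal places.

area ≈ 26.73

Area = ½·x·y·sin Z ≈ 26.728.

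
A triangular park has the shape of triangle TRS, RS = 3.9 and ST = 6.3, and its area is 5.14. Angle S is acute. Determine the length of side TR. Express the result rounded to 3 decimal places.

From area = ½·RS·ST·sin S, we get sin S = 2·area/(RS·ST) ≈ 0.41840.
Taking the acute solution, ∠S ≈ 24.73°.
Law of cosines then gives TR ≈ 3.2044.

3.204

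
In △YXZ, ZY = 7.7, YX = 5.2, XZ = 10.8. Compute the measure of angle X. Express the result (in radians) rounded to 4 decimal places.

By the law of cosines, cos X = (YX² + XZ² − ZY²) / (2·YX·XZ) ≈ 0.75134, so ∠X ≈ 0.721 rad.

0.7207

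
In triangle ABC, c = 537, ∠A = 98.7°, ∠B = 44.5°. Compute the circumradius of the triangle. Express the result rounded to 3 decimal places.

The third angle is ∠C = 180° − ∠A − ∠B = 36.80°.
Law of sines: a = c·sin A/sin C ≈ 886.14.
Law of sines: b = c·sin B/sin C ≈ 628.34.
Circumradius = c/(2 sin C) ≈ 448.23.

R ≈ 448.229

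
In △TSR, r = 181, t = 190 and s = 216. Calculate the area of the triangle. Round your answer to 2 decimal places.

Semiperimeter p = (190 + 216 + 181)/2 = 293.5.
Heron's formula: area = √(293.5·103.5·77.5·112.5) ≈ 16274.

area ≈ 16274.26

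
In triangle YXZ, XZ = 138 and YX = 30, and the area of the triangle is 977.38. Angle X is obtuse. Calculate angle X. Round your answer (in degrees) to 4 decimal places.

From area = ½·YX·XZ·sin X, we get sin X = 2·area/(YX·XZ) ≈ 0.47216.
Taking the obtuse solution, ∠X ≈ 151.83°.

∠X ≈ 151.8251°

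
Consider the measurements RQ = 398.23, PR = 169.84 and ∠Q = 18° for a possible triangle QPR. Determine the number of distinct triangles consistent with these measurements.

2

RQ·sin Q = 398.23·sin(18°) ≈ 123.1.
Since RQ sin Q < PR < RQ (123.1 < 169.84 < 398.23), two triangles exist.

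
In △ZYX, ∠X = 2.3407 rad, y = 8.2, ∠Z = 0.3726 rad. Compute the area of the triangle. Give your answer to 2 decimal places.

The third angle is ∠Y = π − ∠X − ∠Z = 0.4283 rad.
Law of sines: z = y·sin Z/sin Y ≈ 7.1875.
Law of sines: x = y·sin X/sin Y ≈ 14.176.
Area = ½·y·z·sin X ≈ 21.158.

21.16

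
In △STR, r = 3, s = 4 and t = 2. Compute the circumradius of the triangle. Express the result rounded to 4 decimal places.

2.0656

By the law of cosines, cos S = (t² + r² − s²) / (2·t·r) ≈ -0.25000, so ∠S ≈ 104.48°.
Circumradius = s/(2 sin S) ≈ 2.0656.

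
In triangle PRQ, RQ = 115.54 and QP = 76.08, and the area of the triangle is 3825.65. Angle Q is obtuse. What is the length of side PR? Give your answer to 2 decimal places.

From area = ½·RQ·QP·sin Q, we get sin Q = 2·area/(RQ·QP) ≈ 0.87043.
Taking the obtuse solution, ∠Q ≈ 119.49°.
Law of cosines then gives PR ≈ 166.71.

166.71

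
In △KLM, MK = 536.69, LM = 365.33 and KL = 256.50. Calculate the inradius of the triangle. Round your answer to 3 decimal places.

Semiperimeter s = (365.33 + 536.69 + 256.5)/2 = 579.26.
Heron's formula: area = √(579.26·213.93·42.57·322.76) ≈ 41263.
Inradius = area/s = 41263/579.26 ≈ 71.235.

r ≈ 71.235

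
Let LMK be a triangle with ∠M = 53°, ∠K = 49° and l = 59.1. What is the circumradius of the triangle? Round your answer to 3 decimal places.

R ≈ 30.210

The third angle is ∠L = 180° − ∠M − ∠K = 78.00°.
Law of sines: m = l·sin M/sin L ≈ 48.254.
Law of sines: k = l·sin K/sin L ≈ 45.6.
Circumradius = l/(2 sin L) ≈ 30.21.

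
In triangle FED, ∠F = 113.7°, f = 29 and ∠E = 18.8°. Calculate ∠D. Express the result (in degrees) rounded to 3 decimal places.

The third angle is ∠D = 180° − ∠F − ∠E = 47.50°.

∠D ≈ 47.500°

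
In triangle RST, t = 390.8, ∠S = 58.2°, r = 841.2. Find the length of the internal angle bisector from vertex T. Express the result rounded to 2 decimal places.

751.72

By the law of cosines, s² = t² + r² − 2·t·r·cos S = 5.1388e+05, so s ≈ 716.85.
Law of cosines again: cos T = (r² + s² − t²)/(2·r·s) ≈ 0.88619, so ∠T ≈ 27.60°.
The bisector from T has length 2·r·s·cos(∠T/2)/(r+s) ≈ 751.72.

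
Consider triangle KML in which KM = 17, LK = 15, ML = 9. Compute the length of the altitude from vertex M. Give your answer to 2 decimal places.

h_M ≈ 8.98

Semiperimeter s = (9 + 15 + 17)/2 = 20.5.
Heron's formula: area = √(20.5·11.5·5.5·3.5) ≈ 67.366.
The altitude from M has length 2·area/LK ≈ 8.9821.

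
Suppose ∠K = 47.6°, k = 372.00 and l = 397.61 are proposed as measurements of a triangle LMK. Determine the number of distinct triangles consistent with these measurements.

l·sin K = 397.61·sin(47.6°) ≈ 293.6.
Since l sin K < k < l (293.6 < 372.00 < 397.61), two triangles exist.

2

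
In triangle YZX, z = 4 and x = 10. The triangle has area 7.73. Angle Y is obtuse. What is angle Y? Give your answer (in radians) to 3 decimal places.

∠Y ≈ 2.745 rad

From area = ½·z·x·sin Y, we get sin Y = 2·area/(z·x) ≈ 0.38650.
Taking the obtuse solution, ∠Y ≈ 2.745 rad.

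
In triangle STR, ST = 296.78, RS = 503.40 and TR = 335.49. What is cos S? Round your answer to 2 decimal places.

0.77

By the law of cosines, cos S = (RS² + ST² − TR²) / (2·RS·ST) ≈ 0.76619, so ∠S ≈ 39.99°.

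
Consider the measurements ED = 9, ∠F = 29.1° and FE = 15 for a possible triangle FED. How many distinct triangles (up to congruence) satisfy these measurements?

2

FE·sin F = 15·sin(29.1°) ≈ 7.295.
Since FE sin F < ED < FE (7.295 < 9 < 15), two triangles exist.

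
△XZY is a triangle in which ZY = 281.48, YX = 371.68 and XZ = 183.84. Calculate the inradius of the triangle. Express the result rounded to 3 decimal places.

Semiperimeter s = (281.48 + 371.68 + 183.84)/2 = 418.5.
Heron's formula: area = √(418.5·137.02·46.82·234.66) ≈ 25100.
Inradius = area/s = 25100/418.5 ≈ 59.976.

r ≈ 59.976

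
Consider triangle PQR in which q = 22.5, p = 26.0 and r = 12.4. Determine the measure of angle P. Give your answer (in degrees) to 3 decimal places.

By the law of cosines, cos P = (q² + r² − p²) / (2·q·r) ≈ -0.02866, so ∠P ≈ 91.64°.

91.642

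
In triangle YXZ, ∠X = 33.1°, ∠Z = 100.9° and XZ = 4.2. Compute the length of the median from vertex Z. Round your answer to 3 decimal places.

The third angle is ∠Y = 180° − ∠X − ∠Z = 46.00°.
Law of sines: ZY = XZ·sin X/sin Y ≈ 3.1885.
Law of sines: YX = XZ·sin Z/sin Y ≈ 5.7333.
Median from Z: ½√(2·XZ² + 2·ZY² − YX²) ≈ 2.3844.

m_Z ≈ 2.384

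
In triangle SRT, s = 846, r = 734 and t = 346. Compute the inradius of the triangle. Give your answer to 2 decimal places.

131.02

Semiperimeter p = (846 + 734 + 346)/2 = 963.
Heron's formula: area = √(963·117·229·617) ≈ 1.2617e+05.
Inradius = area/p = 1.2617e+05/963 ≈ 131.02.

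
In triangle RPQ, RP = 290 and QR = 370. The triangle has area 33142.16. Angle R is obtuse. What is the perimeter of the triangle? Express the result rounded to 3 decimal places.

From area = ½·QR·RP·sin R, we get sin R = 2·area/(QR·RP) ≈ 0.61775.
Taking the obtuse solution, ∠R ≈ 141.85°.
Law of cosines then gives PQ ≈ 624.3.
Perimeter = 624.3 + 370 + 290 = 1284.3.

perimeter ≈ 1284.305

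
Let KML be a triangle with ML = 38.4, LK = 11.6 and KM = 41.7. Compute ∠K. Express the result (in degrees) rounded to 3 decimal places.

65.650

By the law of cosines, cos K = (LK² + KM² − ML²) / (2·LK·KM) ≈ 0.41231, so ∠K ≈ 65.65°.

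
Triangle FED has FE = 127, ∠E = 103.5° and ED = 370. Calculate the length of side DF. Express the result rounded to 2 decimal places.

418.29

By the law of cosines, DF² = FE² + ED² − 2·FE·ED·cos E = 1.7497e+05, so DF ≈ 418.29.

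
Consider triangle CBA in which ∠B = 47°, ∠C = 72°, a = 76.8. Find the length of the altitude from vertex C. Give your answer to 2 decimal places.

The third angle is ∠A = 180° − ∠C − ∠B = 61.00°.
Law of sines: c = a·sin C/sin A ≈ 83.512.
Law of sines: b = a·sin B/sin A ≈ 64.22.
Area = ½·a·c·sin B ≈ 2345.3.
The altitude from C has length 2·area/c ≈ 56.168.

56.17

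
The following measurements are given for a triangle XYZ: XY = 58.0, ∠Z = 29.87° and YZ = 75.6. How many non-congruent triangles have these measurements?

2

YZ·sin Z = 75.6·sin(29.87°) ≈ 37.65.
Since YZ sin Z < XY < YZ (37.65 < 58.0 < 75.6), two triangles exist.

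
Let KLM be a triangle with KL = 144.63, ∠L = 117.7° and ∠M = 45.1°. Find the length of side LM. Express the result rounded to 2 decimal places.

60.38

The third angle is ∠K = 180° − ∠L − ∠M = 17.20°.
Law of sines: LM = KL·sin K/sin M ≈ 60.378.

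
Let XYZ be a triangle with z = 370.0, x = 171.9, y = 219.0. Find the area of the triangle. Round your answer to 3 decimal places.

Semiperimeter s = (171.9 + 219 + 370)/2 = 380.45.
Heron's formula: area = √(380.45·208.55·161.45·10.45) ≈ 11570.

11569.939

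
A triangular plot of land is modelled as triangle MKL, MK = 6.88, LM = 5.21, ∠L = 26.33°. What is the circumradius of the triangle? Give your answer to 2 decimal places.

Law of sines: sin K = LM·sin L/MK ≈ 0.33588.
Since MK ≥ LM, only the acute value applies: ∠K ≈ 19.63°.
Then ∠M = 180° − ∠L − ∠K ≈ 134.04°.
Law of sines gives KL = MK·sin M/sin L ≈ 11.15.
Circumradius = MK/(2 sin L) ≈ 7.7558.

7.76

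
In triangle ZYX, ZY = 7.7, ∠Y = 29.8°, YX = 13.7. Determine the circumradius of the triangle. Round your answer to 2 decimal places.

By the law of cosines, XZ² = ZY² + YX² − 2·ZY·YX·cos Y = 63.899, so XZ ≈ 7.9937.
Area = ½·ZY·YX·sin Y ≈ 26.213.
Circumradius = XZ/(2 sin Y) ≈ 8.0423.

8.04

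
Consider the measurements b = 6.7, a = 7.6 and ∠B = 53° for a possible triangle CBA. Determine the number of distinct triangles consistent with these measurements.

a·sin B = 7.6·sin(53°) ≈ 6.07.
Since a sin B < b < a (6.07 < 6.7 < 7.6), two triangles exist.

2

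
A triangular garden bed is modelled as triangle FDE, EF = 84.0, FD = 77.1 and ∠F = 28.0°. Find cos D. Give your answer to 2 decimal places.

cos D ≈ 0.07

By the law of cosines, DE² = EF² + FD² − 2·EF·FD·cos F = 1563.8, so DE ≈ 39.544.
Law of cosines again: cos D = (FD² + DE² − EF²)/(2·FD·DE) ≈ 0.07415, so ∠D ≈ 85.75°.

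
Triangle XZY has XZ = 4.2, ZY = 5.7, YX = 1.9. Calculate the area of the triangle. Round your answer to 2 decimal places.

Semiperimeter s = (5.7 + 1.9 + 4.2)/2 = 5.9.
Heron's formula: area = √(5.9·0.2·4·1.7) ≈ 2.8327.

area ≈ 2.83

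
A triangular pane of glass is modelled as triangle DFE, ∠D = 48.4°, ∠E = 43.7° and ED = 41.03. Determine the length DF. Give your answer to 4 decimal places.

28.3660

The third angle is ∠F = 180° − ∠E − ∠D = 87.90°.
Law of sines: DF = ED·sin E/sin F ≈ 28.366.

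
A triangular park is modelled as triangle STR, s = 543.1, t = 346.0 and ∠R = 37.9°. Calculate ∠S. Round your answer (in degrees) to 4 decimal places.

By the law of cosines, r² = s² + t² − 2·s·t·cos R = 1.1812e+05, so r ≈ 343.68.
Law of cosines again: cos S = (t² + r² − s²)/(2·t·r) ≈ -0.24020, so ∠S ≈ 103.90°.

∠S ≈ 103.8983°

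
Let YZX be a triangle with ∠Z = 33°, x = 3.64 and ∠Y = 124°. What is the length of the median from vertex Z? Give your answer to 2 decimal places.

m_Z ≈ 5.48

The third angle is ∠X = 180° − ∠Y − ∠Z = 23.00°.
Law of sines: y = x·sin Y/sin X ≈ 7.7232.
Law of sines: z = x·sin Z/sin X ≈ 5.0738.
Median from Z: ½√(2·x² + 2·y² − z²) ≈ 5.4784.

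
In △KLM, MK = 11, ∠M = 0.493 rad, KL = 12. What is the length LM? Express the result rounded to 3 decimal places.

20.502

Law of sines: sin L = MK·sin M/KL ≈ 0.43383.
Since KL ≥ MK, only the acute value applies: ∠L ≈ 0.449 rad.
Then ∠K = π − ∠M − ∠L ≈ 2.200 rad.
Law of sines gives LM = KL·sin K/sin M ≈ 20.502.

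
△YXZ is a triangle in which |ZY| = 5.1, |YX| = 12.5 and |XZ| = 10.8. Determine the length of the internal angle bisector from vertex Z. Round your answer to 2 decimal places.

4.59

By the law of cosines, cos Z = (|XZ|² + |ZY|² − |YX|²) / (2·|XZ|·|ZY|) ≈ -0.12346, so ∠Z ≈ 97.09°.
The bisector from Z has length 2·|XZ|·|ZY|·cos(∠Z/2)/(|XZ|+|ZY|) ≈ 4.5867.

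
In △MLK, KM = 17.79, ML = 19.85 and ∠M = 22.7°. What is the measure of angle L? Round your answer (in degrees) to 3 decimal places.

By the law of cosines, LK² = KM² + ML² − 2·KM·ML·cos M = 58.952, so LK ≈ 7.678.
Law of cosines again: cos L = (ML² + LK² − KM²)/(2·ML·LK) ≈ 0.44778, so ∠L ≈ 63.40°.

∠L ≈ 63.399°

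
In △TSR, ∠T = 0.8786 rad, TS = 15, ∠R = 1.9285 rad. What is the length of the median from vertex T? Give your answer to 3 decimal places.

9.398

The third angle is ∠S = π − ∠R − ∠T = 0.3345 rad.
Law of sines: SR = TS·sin T/sin R ≈ 12.328.
Law of sines: RT = TS·sin S/sin R ≈ 5.2571.
Median from T: ½√(2·RT² + 2·TS² − SR²) ≈ 9.3981.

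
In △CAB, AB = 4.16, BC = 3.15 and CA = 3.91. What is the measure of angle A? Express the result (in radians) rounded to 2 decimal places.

∠A ≈ 0.80 rad

By the law of cosines, cos A = (CA² + AB² − BC²) / (2·CA·AB) ≈ 0.69691, so ∠A ≈ 0.7997 rad.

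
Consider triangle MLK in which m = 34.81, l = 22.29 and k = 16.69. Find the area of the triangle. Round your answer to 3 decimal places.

150.667

Semiperimeter s = (34.81 + 22.29 + 16.69)/2 = 36.895.
Heron's formula: area = √(36.895·2.085·14.605·20.205) ≈ 150.67.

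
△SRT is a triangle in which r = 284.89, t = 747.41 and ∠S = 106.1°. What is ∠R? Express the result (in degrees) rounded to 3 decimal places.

18.325

By the law of cosines, s² = r² + t² − 2·r·t·cos S = 7.5788e+05, so s ≈ 870.56.
Law of cosines again: cos R = (t² + s² − r²)/(2·t·s) ≈ 0.94929, so ∠R ≈ 18.33°.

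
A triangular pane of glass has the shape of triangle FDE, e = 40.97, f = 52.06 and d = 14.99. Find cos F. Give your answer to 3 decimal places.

By the law of cosines, cos F = (d² + e² − f²) / (2·d·e) ≈ -0.65702, so ∠F ≈ 131.07°.

cos F ≈ -0.657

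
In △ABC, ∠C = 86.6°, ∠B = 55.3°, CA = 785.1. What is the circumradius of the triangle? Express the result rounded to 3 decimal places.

477.471

The third angle is ∠A = 180° − ∠B − ∠C = 38.10°.
Law of sines: BC = CA·sin A/sin B ≈ 589.23.
Law of sines: AB = CA·sin C/sin B ≈ 953.26.
Circumradius = CA/(2 sin B) ≈ 477.47.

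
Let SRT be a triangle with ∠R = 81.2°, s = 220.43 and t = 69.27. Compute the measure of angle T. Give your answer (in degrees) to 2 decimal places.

18.07

By the law of cosines, r² = t² + s² − 2·t·s·cos R = 48716, so r ≈ 220.72.
Law of cosines again: cos T = (s² + r² − t²)/(2·s·r) ≈ 0.95069, so ∠T ≈ 18.07°.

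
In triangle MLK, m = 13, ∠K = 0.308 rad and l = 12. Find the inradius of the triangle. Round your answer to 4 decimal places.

1.6330

By the law of cosines, k² = m² + l² − 2·m·l·cos K = 15.682, so k ≈ 3.9601.
Area = ½·m·l·sin K ≈ 23.646.
Semiperimeter s = (13+12+3.9601)/2 = 14.48.
Inradius = area/s = 23.646/14.48 ≈ 1.633.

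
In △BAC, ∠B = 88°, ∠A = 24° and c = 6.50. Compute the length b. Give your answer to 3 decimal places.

7.006

The third angle is ∠C = 180° − ∠B − ∠A = 68.00°.
Law of sines: b = c·sin B/sin C ≈ 7.0062.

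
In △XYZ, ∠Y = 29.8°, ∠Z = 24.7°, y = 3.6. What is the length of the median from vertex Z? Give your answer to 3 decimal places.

m_Z ≈ 4.645

The third angle is ∠X = 180° − ∠Y − ∠Z = 125.50°.
Law of sines: x = y·sin X/sin Y ≈ 5.8973.
Law of sines: z = y·sin Z/sin Y ≈ 3.027.
Median from Z: ½√(2·x² + 2·y² − z²) ≈ 4.6453.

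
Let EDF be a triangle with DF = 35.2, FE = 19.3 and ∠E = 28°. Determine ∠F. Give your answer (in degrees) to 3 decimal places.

137.084

Law of sines: sin D = FE·sin E/DF ≈ 0.25741.
Since DF ≥ FE, only the acute value applies: ∠D ≈ 14.92°.
Then ∠F = 180° − ∠E − ∠D ≈ 137.08°.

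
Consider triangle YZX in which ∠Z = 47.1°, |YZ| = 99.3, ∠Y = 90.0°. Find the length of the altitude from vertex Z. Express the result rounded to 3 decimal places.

h_Z ≈ 99.300

The third angle is ∠X = 180° − ∠Y − ∠Z = 42.90°.
Law of sines: |ZX| = |YZ|·sin Y/sin X ≈ 145.87.
Law of sines: |XY| = |YZ|·sin Z/sin X ≈ 106.86.
Area = ½·|YZ|·|ZX|·sin Z ≈ 5305.6.
The altitude from Z has length 2·area/|XY| ≈ 99.3.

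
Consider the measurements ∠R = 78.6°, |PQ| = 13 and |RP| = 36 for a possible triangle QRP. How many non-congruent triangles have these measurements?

0

|RP|·sin R = 36·sin(78.6°) ≈ 35.29.
Since |PQ| = 13 < 35.29 = |RP| sin R, no triangle exists.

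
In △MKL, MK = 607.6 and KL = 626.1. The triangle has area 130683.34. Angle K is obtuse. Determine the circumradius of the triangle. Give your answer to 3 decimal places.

834.220

From area = ½·MK·KL·sin K, we get sin K = 2·area/(MK·KL) ≈ 0.68705.
Taking the obtuse solution, ∠K ≈ 136.60°.
Law of cosines then gives LM ≈ 1146.3.
Circumradius = LM/(2 sin K) ≈ 834.22.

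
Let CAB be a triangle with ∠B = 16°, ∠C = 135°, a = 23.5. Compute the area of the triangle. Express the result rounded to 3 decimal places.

111.009

The third angle is ∠A = 180° − ∠B − ∠C = 29.00°.
Law of sines: c = a·sin C/sin A ≈ 34.275.
Law of sines: b = a·sin B/sin A ≈ 13.361.
Area = ½·a·c·sin B ≈ 111.01.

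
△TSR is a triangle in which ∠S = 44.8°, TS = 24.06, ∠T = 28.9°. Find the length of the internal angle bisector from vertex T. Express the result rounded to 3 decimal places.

t_T ≈ 19.727

The third angle is ∠R = 180° − ∠T − ∠S = 106.30°.
Law of sines: SR = TS·sin T/sin R ≈ 12.115.
Law of sines: RT = TS·sin S/sin R ≈ 17.663.
The bisector from T has length 2·RT·TS·cos(∠T/2)/(RT+TS) ≈ 19.727.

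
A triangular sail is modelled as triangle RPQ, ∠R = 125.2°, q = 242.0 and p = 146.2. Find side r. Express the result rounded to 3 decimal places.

347.458

By the law of cosines, r² = p² + q² − 2·p·q·cos R = 1.2073e+05, so r ≈ 347.46.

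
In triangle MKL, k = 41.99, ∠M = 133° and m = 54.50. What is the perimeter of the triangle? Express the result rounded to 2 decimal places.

perimeter ≈ 112.88

Law of sines: sin K = k·sin M/m ≈ 0.56348.
Since m ≥ k, only the acute value applies: ∠K ≈ 34.30°.
Then ∠L = 180° − ∠M − ∠K ≈ 12.70°.
Law of sines gives l = m·sin L/sin M ≈ 16.387.
Semiperimeter s = (54.5+41.99+16.387)/2 = 56.439.
Perimeter = 54.5 + 41.99 + 16.387 = 112.88.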